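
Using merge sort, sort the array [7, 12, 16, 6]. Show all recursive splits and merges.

Merge sort trace:

Split: [7, 12, 16, 6] -> [7, 12] and [16, 6]
  Split: [7, 12] -> [7] and [12]
  Merge: [7] + [12] -> [7, 12]
  Split: [16, 6] -> [16] and [6]
  Merge: [16] + [6] -> [6, 16]
Merge: [7, 12] + [6, 16] -> [6, 7, 12, 16]

Final sorted array: [6, 7, 12, 16]

The merge sort proceeds by recursively splitting the array and merging sorted halves.
After all merges, the sorted array is [6, 7, 12, 16].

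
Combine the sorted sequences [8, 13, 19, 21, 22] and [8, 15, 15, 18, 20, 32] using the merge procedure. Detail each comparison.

Merging process:

Compare 8 vs 8: take 8 from left. Merged: [8]
Compare 13 vs 8: take 8 from right. Merged: [8, 8]
Compare 13 vs 15: take 13 from left. Merged: [8, 8, 13]
Compare 19 vs 15: take 15 from right. Merged: [8, 8, 13, 15]
Compare 19 vs 15: take 15 from right. Merged: [8, 8, 13, 15, 15]
Compare 19 vs 18: take 18 from right. Merged: [8, 8, 13, 15, 15, 18]
Compare 19 vs 20: take 19 from left. Merged: [8, 8, 13, 15, 15, 18, 19]
Compare 21 vs 20: take 20 from right. Merged: [8, 8, 13, 15, 15, 18, 19, 20]
Compare 21 vs 32: take 21 from left. Merged: [8, 8, 13, 15, 15, 18, 19, 20, 21]
Compare 22 vs 32: take 22 from left. Merged: [8, 8, 13, 15, 15, 18, 19, 20, 21, 22]
Append remaining from right: [32]. Merged: [8, 8, 13, 15, 15, 18, 19, 20, 21, 22, 32]

Final merged array: [8, 8, 13, 15, 15, 18, 19, 20, 21, 22, 32]
Total comparisons: 10

The merged array is [8, 8, 13, 15, 15, 18, 19, 20, 21, 22, 32], requiring 10 comparisons. The merge step runs in O(n) time where n is the total number of elements.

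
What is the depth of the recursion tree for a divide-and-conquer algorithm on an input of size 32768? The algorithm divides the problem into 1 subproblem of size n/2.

For divide and conquer with division factor 2:

Problem sizes at each level:
Level 0: 32768
Level 1: 16384
Level 2: 8192
Level 3: 4096
Level 4: 2048
Level 5: 1024
Level 6: 512
Level 7: 256
Level 8: 128
Level 9: 64
Level 10: 32
Level 11: 16
Level 12: 8
Level 13: 4
Level 14: 2
Level 15: 1

The root is level 0 and the size-1 base case is level 15 (the tree spans levels 0 through 15, i.e. 16 levels counting the root), so the depth is the number of divisions: log_2(32768) = 15

The recursion tree depth is log_2(32768) = 15. At each level, the problem size is divided by 2, so it takes 15 divisions to reduce to a base case of size 1. The algorithm makes 1 recursive call at each level.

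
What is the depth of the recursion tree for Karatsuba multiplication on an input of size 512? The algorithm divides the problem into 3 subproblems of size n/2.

For divide and conquer with division factor 2:

Problem sizes at each level:
Level 0: 512
Level 1: 256
Level 2: 128
Level 3: 64
Level 4: 32
Level 5: 16
Level 6: 8
Level 7: 4
Level 8: 2
Level 9: 1

The root is level 0 and the size-1 base case is level 9 (the tree spans levels 0 through 9, i.e. 10 levels counting the root), so the depth is the number of divisions: log_2(512) = 9

The recursion tree depth is log_2(512) = 9. At each level, the problem size is divided by 2, so it takes 9 divisions to reduce to a base case of size 1. The algorithm makes 3 recursive calls at each level.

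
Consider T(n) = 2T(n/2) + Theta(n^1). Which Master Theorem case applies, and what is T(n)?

Master Theorem for T(n) = 2T(n/2) + O(n^1):

a = 2, b = 2, c = 1
log_b(a) = log_2(2) = 1.0000

Case 2: c = 1 = log_2(2) = 1.0000
T(n) = O(n^1 log n) = O(n log n)

For T(n) = 2T(n/2) + O(n^1): log_2(2) = 1.0000. This is Case 2 of the Master Theorem (c = log_b(a), equal work at all levels), giving O(n log n).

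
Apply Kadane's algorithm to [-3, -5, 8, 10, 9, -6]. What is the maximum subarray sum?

Using Kadane's algorithm on [-3, -5, 8, 10, 9, -6]:

Scanning through the array:
Position 1 (value -5): max_ending_here = -5, max_so_far = -3
Position 2 (value 8): max_ending_here = 8, max_so_far = 8
Position 3 (value 10): max_ending_here = 18, max_so_far = 18
Position 4 (value 9): max_ending_here = 27, max_so_far = 27
Position 5 (value -6): max_ending_here = 21, max_so_far = 27

Maximum subarray: [8, 10, 9]
Maximum sum: 27

The maximum subarray is [8, 10, 9] with sum 27. This subarray runs from index 2 to index 4.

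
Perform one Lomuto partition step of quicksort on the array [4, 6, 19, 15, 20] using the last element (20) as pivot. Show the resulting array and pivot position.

Lomuto partition with pivot = 20:

Initial array: [4, 6, 19, 15, 20]

arr[0]=4 <= 20: swap with position 0, array becomes [4, 6, 19, 15, 20]
arr[1]=6 <= 20: swap with position 1, array becomes [4, 6, 19, 15, 20]
arr[2]=19 <= 20: swap with position 2, array becomes [4, 6, 19, 15, 20]
arr[3]=15 <= 20: swap with position 3, array becomes [4, 6, 19, 15, 20]

Place pivot at position 4: [4, 6, 19, 15, 20]
Pivot position: 4

After partitioning with pivot 20, the array becomes [4, 6, 19, 15, 20]. The pivot is placed at index 4. All elements to the left of the pivot are <= 20, and all elements to the right are > 20.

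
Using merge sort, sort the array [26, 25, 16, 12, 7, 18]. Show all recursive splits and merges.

Merge sort trace:

Split: [26, 25, 16, 12, 7, 18] -> [26, 25, 16] and [12, 7, 18]
  Split: [26, 25, 16] -> [26] and [25, 16]
    Split: [25, 16] -> [25] and [16]
    Merge: [25] + [16] -> [16, 25]
  Merge: [26] + [16, 25] -> [16, 25, 26]
  Split: [12, 7, 18] -> [12] and [7, 18]
    Split: [7, 18] -> [7] and [18]
    Merge: [7] + [18] -> [7, 18]
  Merge: [12] + [7, 18] -> [7, 12, 18]
Merge: [16, 25, 26] + [7, 12, 18] -> [7, 12, 16, 18, 25, 26]

Final sorted array: [7, 12, 16, 18, 25, 26]

The merge sort proceeds by recursively splitting the array and merging sorted halves.
After all merges, the sorted array is [7, 12, 16, 18, 25, 26].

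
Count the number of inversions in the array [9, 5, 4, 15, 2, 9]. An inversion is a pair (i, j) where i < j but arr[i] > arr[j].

Finding inversions in [9, 5, 4, 15, 2, 9]:

(0, 1): arr[0]=9 > arr[1]=5
(0, 2): arr[0]=9 > arr[2]=4
(0, 4): arr[0]=9 > arr[4]=2
(1, 2): arr[1]=5 > arr[2]=4
(1, 4): arr[1]=5 > arr[4]=2
(2, 4): arr[2]=4 > arr[4]=2
(3, 4): arr[3]=15 > arr[4]=2
(3, 5): arr[3]=15 > arr[5]=9

Total inversions: 8

The array has 8 inversion(s): (0,1), (0,2), (0,4), (1,2), (1,4), (2,4), (3,4), (3,5). Each pair (i,j) satisfies i < j and arr[i] > arr[j].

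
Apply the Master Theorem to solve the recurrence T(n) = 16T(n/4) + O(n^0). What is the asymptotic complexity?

Master Theorem for T(n) = 16T(n/4) + O(n^0):

a = 16, b = 4, c = 0
log_b(a) = log_4(16) = 2.0000

Case 1: c = 0 < log_4(16) = 2.0000
T(n) = O(n^(log_4 16)) = O(n^2)

For T(n) = 16T(n/4) + O(n^0): log_4(16) = 2.0000. This is Case 1 of the Master Theorem (c < log_b(a), work dominated by leaves), giving O(n^2).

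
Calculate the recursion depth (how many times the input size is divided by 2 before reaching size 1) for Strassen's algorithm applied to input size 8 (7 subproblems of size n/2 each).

For divide and conquer with division factor 2:

Problem sizes at each level:
Level 0: 8
Level 1: 4
Level 2: 2
Level 3: 1

The root is level 0 and the size-1 base case is level 3 (the tree spans levels 0 through 3, i.e. 4 levels counting the root), so the depth is the number of divisions: log_2(8) = 3

The recursion tree depth is log_2(8) = 3. At each level, the problem size is divided by 2, so it takes 3 divisions to reduce to a base case of size 1. The algorithm makes 7 recursive calls at each level.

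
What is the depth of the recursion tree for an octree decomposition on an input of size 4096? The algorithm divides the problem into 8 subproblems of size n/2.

For divide and conquer with division factor 2:

Problem sizes at each level:
Level 0: 4096
Level 1: 2048
Level 2: 1024
Level 3: 512
Level 4: 256
Level 5: 128
Level 6: 64
Level 7: 32
Level 8: 16
Level 9: 8
Level 10: 4
Level 11: 2
Level 12: 1

The root is level 0 and the size-1 base case is level 12 (the tree spans levels 0 through 12, i.e. 13 levels counting the root), so the depth is the number of divisions: log_2(4096) = 12

The recursion tree depth is log_2(4096) = 12. At each level, the problem size is divided by 2, so it takes 12 divisions to reduce to a base case of size 1. The algorithm makes 8 recursive calls at each level.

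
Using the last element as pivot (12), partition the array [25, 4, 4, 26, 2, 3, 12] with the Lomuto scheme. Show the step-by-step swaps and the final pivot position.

Lomuto partition with pivot = 12:

Initial array: [25, 4, 4, 26, 2, 3, 12]

arr[0]=25 > 12: no swap
arr[1]=4 <= 12: swap with position 0, array becomes [4, 25, 4, 26, 2, 3, 12]
arr[2]=4 <= 12: swap with position 1, array becomes [4, 4, 25, 26, 2, 3, 12]
arr[3]=26 > 12: no swap
arr[4]=2 <= 12: swap with position 2, array becomes [4, 4, 2, 26, 25, 3, 12]
arr[5]=3 <= 12: swap with position 3, array becomes [4, 4, 2, 3, 25, 26, 12]

Place pivot at position 4: [4, 4, 2, 3, 12, 26, 25]
Pivot position: 4

After partitioning with pivot 12, the array becomes [4, 4, 2, 3, 12, 26, 25]. The pivot is placed at index 4. All elements to the left of the pivot are <= 12, and all elements to the right are > 12.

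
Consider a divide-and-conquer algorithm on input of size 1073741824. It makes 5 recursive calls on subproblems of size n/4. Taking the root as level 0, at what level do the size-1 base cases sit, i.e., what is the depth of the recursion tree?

For divide and conquer with division factor 4:

Problem sizes at each level:
Level 0: 1073741824
Level 1: 268435456
Level 2: 67108864
Level 3: 16777216
Level 4: 4194304
Level 5: 1048576
Level 6: 262144
Level 7: 65536
Level 8: 16384
Level 9: 4096
Level 10: 1024
Level 11: 256
Level 12: 64
Level 13: 16
Level 14: 4
Level 15: 1

The root is level 0 and the size-1 base case is level 15 (the tree spans levels 0 through 15, i.e. 16 levels counting the root), so the depth is the number of divisions: log_4(1073741824) = 15

The recursion tree depth is log_4(1073741824) = 15. At each level, the problem size is divided by 4, so it takes 15 divisions to reduce to a base case of size 1. The algorithm makes 5 recursive calls at each level.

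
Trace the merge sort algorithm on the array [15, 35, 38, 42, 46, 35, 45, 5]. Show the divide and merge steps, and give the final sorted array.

Merge sort trace:

Split: [15, 35, 38, 42, 46, 35, 45, 5] -> [15, 35, 38, 42] and [46, 35, 45, 5]
  Split: [15, 35, 38, 42] -> [15, 35] and [38, 42]
    Split: [15, 35] -> [15] and [35]
    Merge: [15] + [35] -> [15, 35]
    Split: [38, 42] -> [38] and [42]
    Merge: [38] + [42] -> [38, 42]
  Merge: [15, 35] + [38, 42] -> [15, 35, 38, 42]
  Split: [46, 35, 45, 5] -> [46, 35] and [45, 5]
    Split: [46, 35] -> [46] and [35]
    Merge: [46] + [35] -> [35, 46]
    Split: [45, 5] -> [45] and [5]
    Merge: [45] + [5] -> [5, 45]
  Merge: [35, 46] + [5, 45] -> [5, 35, 45, 46]
Merge: [15, 35, 38, 42] + [5, 35, 45, 46] -> [5, 15, 35, 35, 38, 42, 45, 46]

Final sorted array: [5, 15, 35, 35, 38, 42, 45, 46]

The merge sort proceeds by recursively splitting the array and merging sorted halves.
After all merges, the sorted array is [5, 15, 35, 35, 38, 42, 45, 46].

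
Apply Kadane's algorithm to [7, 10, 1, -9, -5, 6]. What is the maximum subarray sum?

Using Kadane's algorithm on [7, 10, 1, -9, -5, 6]:

Scanning through the array:
Position 1 (value 10): max_ending_here = 17, max_so_far = 17
Position 2 (value 1): max_ending_here = 18, max_so_far = 18
Position 3 (value -9): max_ending_here = 9, max_so_far = 18
Position 4 (value -5): max_ending_here = 4, max_so_far = 18
Position 5 (value 6): max_ending_here = 10, max_so_far = 18

Maximum subarray: [7, 10, 1]
Maximum sum: 18

The maximum subarray is [7, 10, 1] with sum 18. This subarray runs from index 0 to index 2.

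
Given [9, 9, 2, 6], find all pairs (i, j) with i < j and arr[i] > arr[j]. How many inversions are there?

Finding inversions in [9, 9, 2, 6]:

(0, 2): arr[0]=9 > arr[2]=2
(0, 3): arr[0]=9 > arr[3]=6
(1, 2): arr[1]=9 > arr[2]=2
(1, 3): arr[1]=9 > arr[3]=6

Total inversions: 4

The array has 4 inversion(s): (0,2), (0,3), (1,2), (1,3). Each pair (i,j) satisfies i < j and arr[i] > arr[j].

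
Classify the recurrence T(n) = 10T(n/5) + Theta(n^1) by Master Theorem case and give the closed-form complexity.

Master Theorem for T(n) = 10T(n/5) + O(n^1):

a = 10, b = 5, c = 1
log_b(a) = log_5(10) = 1.4307

Case 1: c = 1 < log_5(10) = 1.4307
T(n) = O(n^(log_5 10))

For T(n) = 10T(n/5) + O(n^1): log_5(10) = 1.4307. This is Case 1 of the Master Theorem (c < log_b(a), work dominated by leaves), giving O(n^(log_5 10)).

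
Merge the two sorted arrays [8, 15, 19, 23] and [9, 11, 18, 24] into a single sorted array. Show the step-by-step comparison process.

Merging process:

Compare 8 vs 9: take 8 from left. Merged: [8]
Compare 15 vs 9: take 9 from right. Merged: [8, 9]
Compare 15 vs 11: take 11 from right. Merged: [8, 9, 11]
Compare 15 vs 18: take 15 from left. Merged: [8, 9, 11, 15]
Compare 19 vs 18: take 18 from right. Merged: [8, 9, 11, 15, 18]
Compare 19 vs 24: take 19 from left. Merged: [8, 9, 11, 15, 18, 19]
Compare 23 vs 24: take 23 from left. Merged: [8, 9, 11, 15, 18, 19, 23]
Append remaining from right: [24]. Merged: [8, 9, 11, 15, 18, 19, 23, 24]

Final merged array: [8, 9, 11, 15, 18, 19, 23, 24]
Total comparisons: 7

The merged array is [8, 9, 11, 15, 18, 19, 23, 24], requiring 7 comparisons. The merge step runs in O(n) time where n is the total number of elements.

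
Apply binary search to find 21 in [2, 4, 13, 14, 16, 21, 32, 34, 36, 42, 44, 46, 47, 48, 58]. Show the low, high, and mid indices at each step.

Binary search for 21 in [2, 4, 13, 14, 16, 21, 32, 34, 36, 42, 44, 46, 47, 48, 58]:

lo=0, hi=14, mid=7, arr[mid]=34 -> 34 > 21, search left half
lo=0, hi=6, mid=3, arr[mid]=14 -> 14 < 21, search right half
lo=4, hi=6, mid=5, arr[mid]=21 -> Found target at index 5!

Binary search finds 21 at index 5 after 3 comparisons. The search repeatedly halves the search space by comparing with the middle element.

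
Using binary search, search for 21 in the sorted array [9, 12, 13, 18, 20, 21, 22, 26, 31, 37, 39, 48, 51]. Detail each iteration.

Binary search for 21 in [9, 12, 13, 18, 20, 21, 22, 26, 31, 37, 39, 48, 51]:

lo=0, hi=12, mid=6, arr[mid]=22 -> 22 > 21, search left half
lo=0, hi=5, mid=2, arr[mid]=13 -> 13 < 21, search right half
lo=3, hi=5, mid=4, arr[mid]=20 -> 20 < 21, search right half
lo=5, hi=5, mid=5, arr[mid]=21 -> Found target at index 5!

Binary search finds 21 at index 5 after 4 comparisons. The search repeatedly halves the search space by comparing with the middle element.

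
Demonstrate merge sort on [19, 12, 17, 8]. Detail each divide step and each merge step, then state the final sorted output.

Merge sort trace:

Split: [19, 12, 17, 8] -> [19, 12] and [17, 8]
  Split: [19, 12] -> [19] and [12]
  Merge: [19] + [12] -> [12, 19]
  Split: [17, 8] -> [17] and [8]
  Merge: [17] + [8] -> [8, 17]
Merge: [12, 19] + [8, 17] -> [8, 12, 17, 19]

Final sorted array: [8, 12, 17, 19]

The merge sort proceeds by recursively splitting the array and merging sorted halves.
After all merges, the sorted array is [8, 12, 17, 19].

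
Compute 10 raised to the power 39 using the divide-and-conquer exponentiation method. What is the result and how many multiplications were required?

Computing 10^39 by squaring (build up from 10^1; each line after the first costs one multiplication):

10^1 = 10
10^2 = (10^1)^2 = 10^2 = 100
10^4 = (10^2)^2 = 100^2 = 10000
10^8 = (10^4)^2 = 10000^2 = 100000000
10^9 = 10 * 10^8 = 10 * 100000000 = 1000000000
10^18 = (10^9)^2 = 1000000000^2 = 1000000000000000000
10^19 = 10 * 10^18 = 10 * 1000000000000000000 = 10000000000000000000
10^38 = (10^19)^2 = 10000000000000000000^2 = 100000000000000000000000000000000000000
10^39 = 10 * 10^38 = 10 * 100000000000000000000000000000000000000 = 1000000000000000000000000000000000000000

Result: 1000000000000000000000000000000000000000
Multiplications needed: 8 (8 lines after 10^1)

10^39 = 1000000000000000000000000000000000000000. Using exponentiation by squaring, this requires 8 multiplications. The key idea: if the exponent is even, square the half-power; if odd, multiply by the base once.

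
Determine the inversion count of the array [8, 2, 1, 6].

Finding inversions in [8, 2, 1, 6]:

(0, 1): arr[0]=8 > arr[1]=2
(0, 2): arr[0]=8 > arr[2]=1
(0, 3): arr[0]=8 > arr[3]=6
(1, 2): arr[1]=2 > arr[2]=1

Total inversions: 4

The array has 4 inversion(s): (0,1), (0,2), (0,3), (1,2). Each pair (i,j) satisfies i < j and arr[i] > arr[j].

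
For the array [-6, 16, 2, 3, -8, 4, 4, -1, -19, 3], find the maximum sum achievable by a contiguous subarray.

Using Kadane's algorithm on [-6, 16, 2, 3, -8, 4, 4, -1, -19, 3]:

Scanning through the array:
Position 1 (value 16): max_ending_here = 16, max_so_far = 16
Position 2 (value 2): max_ending_here = 18, max_so_far = 18
Position 3 (value 3): max_ending_here = 21, max_so_far = 21
Position 4 (value -8): max_ending_here = 13, max_so_far = 21
Position 5 (value 4): max_ending_here = 17, max_so_far = 21
Position 6 (value 4): max_ending_here = 21, max_so_far = 21
Position 7 (value -1): max_ending_here = 20, max_so_far = 21
Position 8 (value -19): max_ending_here = 1, max_so_far = 21
Position 9 (value 3): max_ending_here = 4, max_so_far = 21

Maximum subarray: [16, 2, 3]
Maximum sum: 21

The maximum subarray is [16, 2, 3] with sum 21. This subarray runs from index 1 to index 3.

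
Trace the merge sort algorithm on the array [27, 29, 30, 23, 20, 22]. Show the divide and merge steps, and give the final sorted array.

Merge sort trace:

Split: [27, 29, 30, 23, 20, 22] -> [27, 29, 30] and [23, 20, 22]
  Split: [27, 29, 30] -> [27] and [29, 30]
    Split: [29, 30] -> [29] and [30]
    Merge: [29] + [30] -> [29, 30]
  Merge: [27] + [29, 30] -> [27, 29, 30]
  Split: [23, 20, 22] -> [23] and [20, 22]
    Split: [20, 22] -> [20] and [22]
    Merge: [20] + [22] -> [20, 22]
  Merge: [23] + [20, 22] -> [20, 22, 23]
Merge: [27, 29, 30] + [20, 22, 23] -> [20, 22, 23, 27, 29, 30]

Final sorted array: [20, 22, 23, 27, 29, 30]

The merge sort proceeds by recursively splitting the array and merging sorted halves.
After all merges, the sorted array is [20, 22, 23, 27, 29, 30].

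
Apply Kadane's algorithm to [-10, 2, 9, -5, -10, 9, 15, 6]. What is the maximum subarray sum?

Using Kadane's algorithm on [-10, 2, 9, -5, -10, 9, 15, 6]:

Scanning through the array:
Position 1 (value 2): max_ending_here = 2, max_so_far = 2
Position 2 (value 9): max_ending_here = 11, max_so_far = 11
Position 3 (value -5): max_ending_here = 6, max_so_far = 11
Position 4 (value -10): max_ending_here = -4, max_so_far = 11
Position 5 (value 9): max_ending_here = 9, max_so_far = 11
Position 6 (value 15): max_ending_here = 24, max_so_far = 24
Position 7 (value 6): max_ending_here = 30, max_so_far = 30

Maximum subarray: [9, 15, 6]
Maximum sum: 30

The maximum subarray is [9, 15, 6] with sum 30. This subarray runs from index 5 to index 7.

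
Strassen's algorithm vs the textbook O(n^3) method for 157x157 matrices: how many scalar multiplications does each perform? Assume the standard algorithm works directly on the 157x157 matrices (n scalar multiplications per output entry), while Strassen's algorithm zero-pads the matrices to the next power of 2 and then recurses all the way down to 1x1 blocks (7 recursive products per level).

Matrix multiplication for 157x157 matrices:

Strassen's algorithm requires power-of-2 dimensions. Pad 157x157 to 256x256 (next power of 2).

Standard algorithm: 157^3 = 3869893 multiplications
Strassen's algorithm: 7^(log2(256)) = 7^8 = 5764801 multiplications
Difference: 3869893 - 5764801 = -1894908 (Strassen uses MORE here due to padding overhead — for small or just-over-power-of-2 n, padding can outweigh the per-level savings)

Standard: 3869893 multiplications (157^3). Strassen: 5764801 multiplications (7^8, after padding to 256x256). Strassen reduces 8 recursive multiplications to 7 at each level.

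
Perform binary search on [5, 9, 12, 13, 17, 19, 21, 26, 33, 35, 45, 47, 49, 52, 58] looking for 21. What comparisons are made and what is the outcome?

Binary search for 21 in [5, 9, 12, 13, 17, 19, 21, 26, 33, 35, 45, 47, 49, 52, 58]:

lo=0, hi=14, mid=7, arr[mid]=26 -> 26 > 21, search left half
lo=0, hi=6, mid=3, arr[mid]=13 -> 13 < 21, search right half
lo=4, hi=6, mid=5, arr[mid]=19 -> 19 < 21, search right half
lo=6, hi=6, mid=6, arr[mid]=21 -> Found target at index 6!

Binary search finds 21 at index 6 after 4 comparisons. The search repeatedly halves the search space by comparing with the middle element.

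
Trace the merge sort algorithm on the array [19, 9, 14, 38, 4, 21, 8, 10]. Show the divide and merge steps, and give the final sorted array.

Merge sort trace:

Split: [19, 9, 14, 38, 4, 21, 8, 10] -> [19, 9, 14, 38] and [4, 21, 8, 10]
  Split: [19, 9, 14, 38] -> [19, 9] and [14, 38]
    Split: [19, 9] -> [19] and [9]
    Merge: [19] + [9] -> [9, 19]
    Split: [14, 38] -> [14] and [38]
    Merge: [14] + [38] -> [14, 38]
  Merge: [9, 19] + [14, 38] -> [9, 14, 19, 38]
  Split: [4, 21, 8, 10] -> [4, 21] and [8, 10]
    Split: [4, 21] -> [4] and [21]
    Merge: [4] + [21] -> [4, 21]
    Split: [8, 10] -> [8] and [10]
    Merge: [8] + [10] -> [8, 10]
  Merge: [4, 21] + [8, 10] -> [4, 8, 10, 21]
Merge: [9, 14, 19, 38] + [4, 8, 10, 21] -> [4, 8, 9, 10, 14, 19, 21, 38]

Final sorted array: [4, 8, 9, 10, 14, 19, 21, 38]

The merge sort proceeds by recursively splitting the array and merging sorted halves.
After all merges, the sorted array is [4, 8, 9, 10, 14, 19, 21, 38].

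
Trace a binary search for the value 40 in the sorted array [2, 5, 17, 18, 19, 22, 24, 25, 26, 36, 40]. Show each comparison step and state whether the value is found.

Binary search for 40 in [2, 5, 17, 18, 19, 22, 24, 25, 26, 36, 40]:

lo=0, hi=10, mid=5, arr[mid]=22 -> 22 < 40, search right half
lo=6, hi=10, mid=8, arr[mid]=26 -> 26 < 40, search right half
lo=9, hi=10, mid=9, arr[mid]=36 -> 36 < 40, search right half
lo=10, hi=10, mid=10, arr[mid]=40 -> Found target at index 10!

Binary search finds 40 at index 10 after 4 comparisons. The search repeatedly halves the search space by comparing with the middle element.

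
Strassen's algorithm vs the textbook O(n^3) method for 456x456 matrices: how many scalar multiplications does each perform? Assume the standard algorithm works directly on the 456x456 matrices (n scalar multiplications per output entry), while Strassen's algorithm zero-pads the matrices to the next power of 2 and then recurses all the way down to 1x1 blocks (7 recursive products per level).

Matrix multiplication for 456x456 matrices:

Strassen's algorithm requires power-of-2 dimensions. Pad 456x456 to 512x512 (next power of 2).

Standard algorithm: 456^3 = 94818816 multiplications
Strassen's algorithm: 7^(log2(512)) = 7^9 = 40353607 multiplications
Savings: 94818816 - 40353607 = 54465209 multiplications

Standard: 94818816 multiplications (456^3). Strassen: 40353607 multiplications (7^9, after padding to 512x512). Strassen reduces 8 recursive multiplications to 7 at each level.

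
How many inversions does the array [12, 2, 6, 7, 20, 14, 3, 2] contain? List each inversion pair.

Finding inversions in [12, 2, 6, 7, 20, 14, 3, 2]:

(0, 1): arr[0]=12 > arr[1]=2
(0, 2): arr[0]=12 > arr[2]=6
(0, 3): arr[0]=12 > arr[3]=7
(0, 6): arr[0]=12 > arr[6]=3
(0, 7): arr[0]=12 > arr[7]=2
(2, 6): arr[2]=6 > arr[6]=3
(2, 7): arr[2]=6 > arr[7]=2
(3, 6): arr[3]=7 > arr[6]=3
(3, 7): arr[3]=7 > arr[7]=2
(4, 5): arr[4]=20 > arr[5]=14
(4, 6): arr[4]=20 > arr[6]=3
(4, 7): arr[4]=20 > arr[7]=2
(5, 6): arr[5]=14 > arr[6]=3
(5, 7): arr[5]=14 > arr[7]=2
(6, 7): arr[6]=3 > arr[7]=2

Total inversions: 15

The array has 15 inversion(s): (0,1), (0,2), (0,3), (0,6), (0,7), (2,6), (2,7), (3,6), (3,7), (4,5), (4,6), (4,7), (5,6), (5,7), (6,7). Each pair (i,j) satisfies i < j and arr[i] > arr[j].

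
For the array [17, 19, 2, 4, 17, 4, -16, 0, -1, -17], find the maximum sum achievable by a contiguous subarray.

Using Kadane's algorithm on [17, 19, 2, 4, 17, 4, -16, 0, -1, -17]:

Scanning through the array:
Position 1 (value 19): max_ending_here = 36, max_so_far = 36
Position 2 (value 2): max_ending_here = 38, max_so_far = 38
Position 3 (value 4): max_ending_here = 42, max_so_far = 42
Position 4 (value 17): max_ending_here = 59, max_so_far = 59
Position 5 (value 4): max_ending_here = 63, max_so_far = 63
Position 6 (value -16): max_ending_here = 47, max_so_far = 63
Position 7 (value 0): max_ending_here = 47, max_so_far = 63
Position 8 (value -1): max_ending_here = 46, max_so_far = 63
Position 9 (value -17): max_ending_here = 29, max_so_far = 63

Maximum subarray: [17, 19, 2, 4, 17, 4]
Maximum sum: 63

The maximum subarray is [17, 19, 2, 4, 17, 4] with sum 63. This subarray runs from index 0 to index 5.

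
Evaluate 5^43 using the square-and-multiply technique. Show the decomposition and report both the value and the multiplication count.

Computing 5^43 by squaring (build up from 5^1; each line after the first costs one multiplication):

5^1 = 5
5^2 = (5^1)^2 = 5^2 = 25
5^4 = (5^2)^2 = 25^2 = 625
5^5 = 5 * 5^4 = 5 * 625 = 3125
5^10 = (5^5)^2 = 3125^2 = 9765625
5^20 = (5^10)^2 = 9765625^2 = 95367431640625
5^21 = 5 * 5^20 = 5 * 95367431640625 = 476837158203125
5^42 = (5^21)^2 = 476837158203125^2 = 227373675443232059478759765625
5^43 = 5 * 5^42 = 5 * 227373675443232059478759765625 = 1136868377216160297393798828125

Result: 1136868377216160297393798828125
Multiplications needed: 8 (8 lines after 5^1)

5^43 = 1136868377216160297393798828125. Using exponentiation by squaring, this requires 8 multiplications. The key idea: if the exponent is even, square the half-power; if odd, multiply by the base once.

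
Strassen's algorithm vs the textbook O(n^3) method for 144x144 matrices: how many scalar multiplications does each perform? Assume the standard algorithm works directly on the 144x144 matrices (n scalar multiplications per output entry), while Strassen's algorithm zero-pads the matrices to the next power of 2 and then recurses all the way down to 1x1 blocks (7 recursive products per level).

Matrix multiplication for 144x144 matrices:

Strassen's algorithm requires power-of-2 dimensions. Pad 144x144 to 256x256 (next power of 2).

Standard algorithm: 144^3 = 2985984 multiplications
Strassen's algorithm: 7^(log2(256)) = 7^8 = 5764801 multiplications
Difference: 2985984 - 5764801 = -2778817 (Strassen uses MORE here due to padding overhead — for small or just-over-power-of-2 n, padding can outweigh the per-level savings)

Standard: 2985984 multiplications (144^3). Strassen: 5764801 multiplications (7^8, after padding to 256x256). Strassen reduces 8 recursive multiplications to 7 at each level.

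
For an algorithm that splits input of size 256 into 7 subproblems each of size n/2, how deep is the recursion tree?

For divide and conquer with division factor 2:

Problem sizes at each level:
Level 0: 256
Level 1: 128
Level 2: 64
Level 3: 32
Level 4: 16
Level 5: 8
Level 6: 4
Level 7: 2
Level 8: 1

The root is level 0 and the size-1 base case is level 8 (the tree spans levels 0 through 8, i.e. 9 levels counting the root), so the depth is the number of divisions: log_2(256) = 8

The recursion tree depth is log_2(256) = 8. At each level, the problem size is divided by 2, so it takes 8 divisions to reduce to a base case of size 1. The algorithm makes 7 recursive calls at each level.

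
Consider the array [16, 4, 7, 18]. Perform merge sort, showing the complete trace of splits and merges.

Merge sort trace:

Split: [16, 4, 7, 18] -> [16, 4] and [7, 18]
  Split: [16, 4] -> [16] and [4]
  Merge: [16] + [4] -> [4, 16]
  Split: [7, 18] -> [7] and [18]
  Merge: [7] + [18] -> [7, 18]
Merge: [4, 16] + [7, 18] -> [4, 7, 16, 18]

Final sorted array: [4, 7, 16, 18]

The merge sort proceeds by recursively splitting the array and merging sorted halves.
After all merges, the sorted array is [4, 7, 16, 18].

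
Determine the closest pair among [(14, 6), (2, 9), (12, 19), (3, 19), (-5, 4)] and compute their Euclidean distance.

Computing all pairwise distances among 5 points:

d((14, 6), (2, 9)) = 12.3693
d((14, 6), (12, 19)) = 13.1529
d((14, 6), (3, 19)) = 17.0294
d((14, 6), (-5, 4)) = 19.105
d((2, 9), (12, 19)) = 14.1421
d((2, 9), (3, 19)) = 10.0499
d((2, 9), (-5, 4)) = 8.6023 <-- minimum
d((12, 19), (3, 19)) = 9.0
d((12, 19), (-5, 4)) = 22.6716
d((3, 19), (-5, 4)) = 17.0

Closest pair: (2, 9) and (-5, 4) with distance 8.6023

The closest pair is (2, 9) and (-5, 4) with Euclidean distance 8.6023. For 5 points, brute-force pairwise comparison is shown above. For large n, the divide-and-conquer algorithm (sort by x, recurse on halves, check the dividing strip) achieves O(n log n).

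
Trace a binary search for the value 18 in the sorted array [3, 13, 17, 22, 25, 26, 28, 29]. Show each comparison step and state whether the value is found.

Binary search for 18 in [3, 13, 17, 22, 25, 26, 28, 29]:

lo=0, hi=7, mid=3, arr[mid]=22 -> 22 > 18, search left half
lo=0, hi=2, mid=1, arr[mid]=13 -> 13 < 18, search right half
lo=2, hi=2, mid=2, arr[mid]=17 -> 17 < 18, search right half
lo=3 > hi=2, target 18 not found

Binary search determines that 18 is not in the array after 3 comparisons. The search space was exhausted without finding the target.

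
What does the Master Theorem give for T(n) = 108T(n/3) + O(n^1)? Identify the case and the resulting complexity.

Master Theorem for T(n) = 108T(n/3) + O(n^1):

a = 108, b = 3, c = 1
log_b(a) = log_3(108) = 4.2619

Case 1: c = 1 < log_3(108) = 4.2619
T(n) = O(n^(log_3 108))

For T(n) = 108T(n/3) + O(n^1): log_3(108) = 4.2619. This is Case 1 of the Master Theorem (c < log_b(a), work dominated by leaves), giving O(n^(log_3 108)).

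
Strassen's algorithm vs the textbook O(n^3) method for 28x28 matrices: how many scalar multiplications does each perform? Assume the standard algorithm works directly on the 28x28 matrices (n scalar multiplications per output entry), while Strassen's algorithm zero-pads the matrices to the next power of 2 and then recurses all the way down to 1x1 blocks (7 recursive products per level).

Matrix multiplication for 28x28 matrices:

Strassen's algorithm requires power-of-2 dimensions. Pad 28x28 to 32x32 (next power of 2).

Standard algorithm: 28^3 = 21952 multiplications
Strassen's algorithm: 7^(log2(32)) = 7^5 = 16807 multiplications
Savings: 21952 - 16807 = 5145 multiplications

Standard: 21952 multiplications (28^3). Strassen: 16807 multiplications (7^5, after padding to 32x32). Strassen reduces 8 recursive multiplications to 7 at each level.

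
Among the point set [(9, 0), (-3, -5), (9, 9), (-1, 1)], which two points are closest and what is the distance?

Computing all pairwise distances among 4 points:

d((9, 0), (-3, -5)) = 13.0
d((9, 0), (9, 9)) = 9.0
d((9, 0), (-1, 1)) = 10.0499
d((-3, -5), (9, 9)) = 18.4391
d((-3, -5), (-1, 1)) = 6.3246 <-- minimum
d((9, 9), (-1, 1)) = 12.8062

Closest pair: (-3, -5) and (-1, 1) with distance 6.3246

The closest pair is (-3, -5) and (-1, 1) with Euclidean distance 6.3246. For 4 points, brute-force pairwise comparison is shown above. For large n, the divide-and-conquer algorithm (sort by x, recurse on halves, check the dividing strip) achieves O(n log n).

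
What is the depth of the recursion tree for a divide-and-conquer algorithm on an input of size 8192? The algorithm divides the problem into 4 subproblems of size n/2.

For divide and conquer with division factor 2:

Problem sizes at each level:
Level 0: 8192
Level 1: 4096
Level 2: 2048
Level 3: 1024
Level 4: 512
Level 5: 256
Level 6: 128
Level 7: 64
Level 8: 32
Level 9: 16
Level 10: 8
Level 11: 4
Level 12: 2
Level 13: 1

The root is level 0 and the size-1 base case is level 13 (the tree spans levels 0 through 13, i.e. 14 levels counting the root), so the depth is the number of divisions: log_2(8192) = 13

The recursion tree depth is log_2(8192) = 13. At each level, the problem size is divided by 2, so it takes 13 divisions to reduce to a base case of size 1. The algorithm makes 4 recursive calls at each level.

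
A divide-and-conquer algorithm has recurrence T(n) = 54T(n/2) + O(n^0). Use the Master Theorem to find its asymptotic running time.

Master Theorem for T(n) = 54T(n/2) + O(n^0):

a = 54, b = 2, c = 0
log_b(a) = log_2(54) = 5.7549

Case 1: c = 0 < log_2(54) = 5.7549
T(n) = O(n^(log_2 54))

For T(n) = 54T(n/2) + O(n^0): log_2(54) = 5.7549. This is Case 1 of the Master Theorem (c < log_b(a), work dominated by leaves), giving O(n^(log_2 54)).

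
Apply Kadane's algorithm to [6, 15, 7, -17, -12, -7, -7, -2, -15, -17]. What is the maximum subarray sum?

Using Kadane's algorithm on [6, 15, 7, -17, -12, -7, -7, -2, -15, -17]:

Scanning through the array:
Position 1 (value 15): max_ending_here = 21, max_so_far = 21
Position 2 (value 7): max_ending_here = 28, max_so_far = 28
Position 3 (value -17): max_ending_here = 11, max_so_far = 28
Position 4 (value -12): max_ending_here = -1, max_so_far = 28
Position 5 (value -7): max_ending_here = -7, max_so_far = 28
Position 6 (value -7): max_ending_here = -7, max_so_far = 28
Position 7 (value -2): max_ending_here = -2, max_so_far = 28
Position 8 (value -15): max_ending_here = -15, max_so_far = 28
Position 9 (value -17): max_ending_here = -17, max_so_far = 28

Maximum subarray: [6, 15, 7]
Maximum sum: 28

The maximum subarray is [6, 15, 7] with sum 28. This subarray runs from index 0 to index 2.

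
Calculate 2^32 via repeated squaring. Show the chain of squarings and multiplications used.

Computing 2^32 by squaring (build up from 2^1; each line after the first costs one multiplication):

2^1 = 2
2^2 = (2^1)^2 = 2^2 = 4
2^4 = (2^2)^2 = 4^2 = 16
2^8 = (2^4)^2 = 16^2 = 256
2^16 = (2^8)^2 = 256^2 = 65536
2^32 = (2^16)^2 = 65536^2 = 4294967296

Result: 4294967296
Multiplications needed: 5 (5 lines after 2^1)

2^32 = 4294967296. Using exponentiation by squaring, this requires 5 multiplications. The key idea: if the exponent is even, square the half-power; if odd, multiply by the base once.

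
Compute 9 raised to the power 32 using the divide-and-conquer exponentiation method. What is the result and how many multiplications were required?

Computing 9^32 by squaring (build up from 9^1; each line after the first costs one multiplication):

9^1 = 9
9^2 = (9^1)^2 = 9^2 = 81
9^4 = (9^2)^2 = 81^2 = 6561
9^8 = (9^4)^2 = 6561^2 = 43046721
9^16 = (9^8)^2 = 43046721^2 = 1853020188851841
9^32 = (9^16)^2 = 1853020188851841^2 = 3433683820292512484657849089281

Result: 3433683820292512484657849089281
Multiplications needed: 5 (5 lines after 9^1)

9^32 = 3433683820292512484657849089281. Using exponentiation by squaring, this requires 5 multiplications. The key idea: if the exponent is even, square the half-power; if odd, multiply by the base once.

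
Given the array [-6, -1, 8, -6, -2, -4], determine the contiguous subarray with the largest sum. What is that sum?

Using Kadane's algorithm on [-6, -1, 8, -6, -2, -4]:

Scanning through the array:
Position 1 (value -1): max_ending_here = -1, max_so_far = -1
Position 2 (value 8): max_ending_here = 8, max_so_far = 8
Position 3 (value -6): max_ending_here = 2, max_so_far = 8
Position 4 (value -2): max_ending_here = 0, max_so_far = 8
Position 5 (value -4): max_ending_here = -4, max_so_far = 8

Maximum subarray: [8]
Maximum sum: 8

The maximum subarray is [8] with sum 8. This subarray runs from index 2 to index 2.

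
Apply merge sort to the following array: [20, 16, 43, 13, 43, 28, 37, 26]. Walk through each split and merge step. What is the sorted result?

Merge sort trace:

Split: [20, 16, 43, 13, 43, 28, 37, 26] -> [20, 16, 43, 13] and [43, 28, 37, 26]
  Split: [20, 16, 43, 13] -> [20, 16] and [43, 13]
    Split: [20, 16] -> [20] and [16]
    Merge: [20] + [16] -> [16, 20]
    Split: [43, 13] -> [43] and [13]
    Merge: [43] + [13] -> [13, 43]
  Merge: [16, 20] + [13, 43] -> [13, 16, 20, 43]
  Split: [43, 28, 37, 26] -> [43, 28] and [37, 26]
    Split: [43, 28] -> [43] and [28]
    Merge: [43] + [28] -> [28, 43]
    Split: [37, 26] -> [37] and [26]
    Merge: [37] + [26] -> [26, 37]
  Merge: [28, 43] + [26, 37] -> [26, 28, 37, 43]
Merge: [13, 16, 20, 43] + [26, 28, 37, 43] -> [13, 16, 20, 26, 28, 37, 43, 43]

Final sorted array: [13, 16, 20, 26, 28, 37, 43, 43]

The merge sort proceeds by recursively splitting the array and merging sorted halves.
After all merges, the sorted array is [13, 16, 20, 26, 28, 37, 43, 43].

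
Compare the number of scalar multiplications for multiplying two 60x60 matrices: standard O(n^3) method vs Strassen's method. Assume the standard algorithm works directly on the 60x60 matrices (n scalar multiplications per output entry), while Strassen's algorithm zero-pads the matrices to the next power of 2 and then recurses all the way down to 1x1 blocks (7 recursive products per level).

Matrix multiplication for 60x60 matrices:

Strassen's algorithm requires power-of-2 dimensions. Pad 60x60 to 64x64 (next power of 2).

Standard algorithm: 60^3 = 216000 multiplications
Strassen's algorithm: 7^(log2(64)) = 7^6 = 117649 multiplications
Savings: 216000 - 117649 = 98351 multiplications

Standard: 216000 multiplications (60^3). Strassen: 117649 multiplications (7^6, after padding to 64x64). Strassen reduces 8 recursive multiplications to 7 at each level.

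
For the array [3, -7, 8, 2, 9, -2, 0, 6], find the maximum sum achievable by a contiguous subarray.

Using Kadane's algorithm on [3, -7, 8, 2, 9, -2, 0, 6]:

Scanning through the array:
Position 1 (value -7): max_ending_here = -4, max_so_far = 3
Position 2 (value 8): max_ending_here = 8, max_so_far = 8
Position 3 (value 2): max_ending_here = 10, max_so_far = 10
Position 4 (value 9): max_ending_here = 19, max_so_far = 19
Position 5 (value -2): max_ending_here = 17, max_so_far = 19
Position 6 (value 0): max_ending_here = 17, max_so_far = 19
Position 7 (value 6): max_ending_here = 23, max_so_far = 23

Maximum subarray: [8, 2, 9, -2, 0, 6]
Maximum sum: 23

The maximum subarray is [8, 2, 9, -2, 0, 6] with sum 23. This subarray runs from index 2 to index 7.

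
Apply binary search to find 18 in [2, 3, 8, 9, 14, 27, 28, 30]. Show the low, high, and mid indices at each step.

Binary search for 18 in [2, 3, 8, 9, 14, 27, 28, 30]:

lo=0, hi=7, mid=3, arr[mid]=9 -> 9 < 18, search right half
lo=4, hi=7, mid=5, arr[mid]=27 -> 27 > 18, search left half
lo=4, hi=4, mid=4, arr[mid]=14 -> 14 < 18, search right half
lo=5 > hi=4, target 18 not found

Binary search determines that 18 is not in the array after 3 comparisons. The search space was exhausted without finding the target.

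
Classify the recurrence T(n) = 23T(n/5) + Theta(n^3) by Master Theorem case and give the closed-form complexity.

Master Theorem for T(n) = 23T(n/5) + O(n^3):

a = 23, b = 5, c = 3
log_b(a) = log_5(23) = 1.9482

Case 3: c = 3 > log_5(23) = 1.9482
T(n) = O(n^3) = O(n^3)

For T(n) = 23T(n/5) + O(n^3): log_5(23) = 1.9482. This is Case 3 of the Master Theorem (c > log_b(a), work dominated by root), giving O(n^3).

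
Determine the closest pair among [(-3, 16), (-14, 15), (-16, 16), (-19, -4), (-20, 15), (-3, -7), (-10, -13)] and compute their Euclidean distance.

Computing all pairwise distances among 7 points:

d((-3, 16), (-14, 15)) = 11.0454
d((-3, 16), (-16, 16)) = 13.0
d((-3, 16), (-19, -4)) = 25.6125
d((-3, 16), (-20, 15)) = 17.0294
d((-3, 16), (-3, -7)) = 23.0
d((-3, 16), (-10, -13)) = 29.8329
d((-14, 15), (-16, 16)) = 2.2361 <-- minimum
d((-14, 15), (-19, -4)) = 19.6469
d((-14, 15), (-20, 15)) = 6.0
d((-14, 15), (-3, -7)) = 24.5967
d((-14, 15), (-10, -13)) = 28.2843
d((-16, 16), (-19, -4)) = 20.2237
d((-16, 16), (-20, 15)) = 4.1231
d((-16, 16), (-3, -7)) = 26.4197
d((-16, 16), (-10, -13)) = 29.6142
d((-19, -4), (-20, 15)) = 19.0263
d((-19, -4), (-3, -7)) = 16.2788
d((-19, -4), (-10, -13)) = 12.7279
d((-20, 15), (-3, -7)) = 27.8029
d((-20, 15), (-10, -13)) = 29.7321
d((-3, -7), (-10, -13)) = 9.2195

Closest pair: (-14, 15) and (-16, 16) with distance 2.2361

The closest pair is (-14, 15) and (-16, 16) with Euclidean distance 2.2361. For 7 points, brute-force pairwise comparison is shown above. For large n, the divide-and-conquer algorithm (sort by x, recurse on halves, check the dividing strip) achieves O(n log n).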